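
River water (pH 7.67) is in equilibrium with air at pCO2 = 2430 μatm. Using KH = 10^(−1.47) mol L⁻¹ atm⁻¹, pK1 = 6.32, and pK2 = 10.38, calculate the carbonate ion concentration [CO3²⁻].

[CO2*] = KH · pCO2 = 10^(−1.47) × 2430×10^-6 = 8.234×10^-5 mol/L
α₀ = 1/(1 + K1/[H⁺] + K1K2/[H⁺]²) = 1/(1 + 10^+1.35 + 10^-1.36) = 0.04268
DIC = [CO2*]/α₀ = 8.234×10^-5 / 0.04268 = 1.929 mmol/L
[CO3²⁻] = α₂·DIC; α₂ = 0.001863, so [CO3²⁻] = 0.001863 × 1.929 = 0.00359 mmol/L = 3.59 μmol/L

[CO3²⁻] = 3.59 μmol/L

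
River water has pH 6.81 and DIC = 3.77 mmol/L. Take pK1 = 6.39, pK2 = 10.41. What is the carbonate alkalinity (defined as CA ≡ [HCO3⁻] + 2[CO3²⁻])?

CA = [HCO3⁻] + 2[CO3²⁻] = (α₁ + 2α₂)·DIC
At pH 6.81: [H⁺]/K1 = 10^-0.42 = 0.38019, K2/[H⁺] = 10^-3.60 = 0.00025119
α₁ = 1/(1 + 0.38019 + 0.00025119) = 1/1.3804 = 0.7244; α₂ = α₁·K2/[H⁺] = 0.0001820
α₁ + 2α₂ = 0.7248
CA = 0.7248 × 3.77 = 2.73 mmol/L

CA = 2.73 mmol/L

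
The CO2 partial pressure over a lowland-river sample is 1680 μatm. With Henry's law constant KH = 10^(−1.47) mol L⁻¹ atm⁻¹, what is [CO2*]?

[CO2*] = 56.9 μmol/L

KH = 10^(−1.47) = 3.388×10^-2 mol L⁻¹ atm⁻¹
[CO2*] = KH · pCO2 = 3.388×10^-2 × 1680×10^-6 atm = 5.69×10^-5 mol/L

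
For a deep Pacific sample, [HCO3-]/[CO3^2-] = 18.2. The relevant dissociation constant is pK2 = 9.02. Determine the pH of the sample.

From K2 = [H⁺][CO3^2-]/[HCO3-]:  pH = pK2 − log₁₀([HCO3-]/[CO3^2-])
log₁₀(18.2) = +1.260
pH = 9.02 − (+1.260) = 7.76

pH = 7.76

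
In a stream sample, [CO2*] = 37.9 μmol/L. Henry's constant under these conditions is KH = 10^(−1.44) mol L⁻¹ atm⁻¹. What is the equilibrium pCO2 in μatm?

KH = 10^(−1.44) = 3.631×10^-2 mol L⁻¹ atm⁻¹
pCO2 = [CO2*]/KH = 37.9×10^-6 / 3.631×10^-2 = 1.04×10^-3 atm = 1040 μatm

pCO2 = 1040 μatm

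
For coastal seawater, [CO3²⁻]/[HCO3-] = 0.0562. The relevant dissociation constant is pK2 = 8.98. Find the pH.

pH = 7.73

From K2 = [H⁺][CO3²⁻]/[HCO3-]:  pH = pK2 + log₁₀([CO3²⁻]/[HCO3-])
log₁₀(0.0562) = -1.250
pH = 8.98 + (-1.250) = 7.73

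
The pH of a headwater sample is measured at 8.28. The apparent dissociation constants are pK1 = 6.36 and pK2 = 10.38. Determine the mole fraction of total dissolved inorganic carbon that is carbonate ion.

α₂ = 1 / (1 + [H⁺]/K2 + [H⁺]²/(K1K2)) = 1 / (1 + 10^+2.10 + 10^+0.18)
   = 1 / (1 + 125.89 + 1.5136) = 1/128.41 = 0.007788

α₂ = 0.00779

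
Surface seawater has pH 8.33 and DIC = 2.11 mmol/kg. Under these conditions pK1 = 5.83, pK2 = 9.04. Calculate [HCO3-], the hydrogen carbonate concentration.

α₁ = 1 / (1 + [H⁺]/K1 + K2/[H⁺]) = 1 / (1 + 10^-2.50 + 10^-0.71)
   = 1 / (1 + 0.0031623 + 0.19498) = 1/1.1981 = 0.8346
[HCO3⁻] = α₁ × DIC = 0.8346 × 2.11 = 1.76 mmol/kg

[HCO3⁻] = 1.76 mmol/kg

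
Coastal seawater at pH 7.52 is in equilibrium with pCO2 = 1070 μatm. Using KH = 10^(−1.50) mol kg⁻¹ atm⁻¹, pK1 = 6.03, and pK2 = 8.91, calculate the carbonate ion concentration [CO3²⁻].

[CO3²⁻] = 0.0426 mmol/kg

[CO2*] = KH · pCO2 = 10^(−1.50) × 1070×10^-6 = 3.384×10^-5 mol/kg
α₀ = 1/(1 + K1/[H⁺] + K1K2/[H⁺]²) = 1/(1 + 10^+1.49 + 10^+0.10) = 0.03016
DIC = [CO2*]/α₀ = 3.384×10^-5 / 0.03016 = 1.122 mmol/kg
[CO3²⁻] = α₂·DIC; α₂ = 0.03796, so [CO3²⁻] = 0.03796 × 1.122 = 0.0426 mmol/kg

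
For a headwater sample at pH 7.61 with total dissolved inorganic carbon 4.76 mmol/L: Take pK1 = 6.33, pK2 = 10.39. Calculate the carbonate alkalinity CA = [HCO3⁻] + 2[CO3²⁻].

CA = 4.53 mmol/L

CA = [HCO3⁻] + 2[CO3²⁻] = (α₁ + 2α₂)·DIC
At pH 7.61: [H⁺]/K1 = 10^-1.28 = 0.052481, K2/[H⁺] = 10^-2.78 = 0.0016596
α₁ = 1/(1 + 0.052481 + 0.0016596) = 1/1.0541 = 0.9486; α₂ = α₁·K2/[H⁺] = 0.001574
α₁ + 2α₂ = 0.9518
CA = 0.9518 × 4.76 = 4.53 mmol/L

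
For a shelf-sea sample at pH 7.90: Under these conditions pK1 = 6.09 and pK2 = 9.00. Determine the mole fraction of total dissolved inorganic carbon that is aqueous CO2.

α₀ = 0.0141

α₀ = 1 / (1 + K1/[H⁺] + K1K2/[H⁺]²) = 1 / (1 + 10^+1.81 + 10^+0.71)
   = 1 / (1 + 64.565 + 5.1286) = 1/70.694 = 0.01415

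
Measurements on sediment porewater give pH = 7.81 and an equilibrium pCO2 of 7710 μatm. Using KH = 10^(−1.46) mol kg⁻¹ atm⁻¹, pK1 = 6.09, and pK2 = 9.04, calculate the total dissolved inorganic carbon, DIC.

DIC = 15.1 mmol/kg

[CO2*] = KH · pCO2 = 10^(−1.46) × 7710×10^-6 = 2.673×10^-4 mol/kg
α₀ = 1/(1 + K1/[H⁺] + K1K2/[H⁺]²) = 1/(1 + 10^+1.72 + 10^+0.49) = 0.01768
DIC = [CO2*]/α₀ = 2.673×10^-4 / 0.01768 = 15.1 mmol/kg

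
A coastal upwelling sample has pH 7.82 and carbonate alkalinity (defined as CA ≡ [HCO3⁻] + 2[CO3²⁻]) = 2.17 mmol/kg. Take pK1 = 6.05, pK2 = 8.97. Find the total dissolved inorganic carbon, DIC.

DIC = 2.07 mmol/kg

CA = [HCO3⁻] + 2[CO3²⁻] = (α₁ + 2α₂)·DIC
At pH 7.82: [H⁺]/K1 = 10^-1.77 = 0.016982, K2/[H⁺] = 10^-1.15 = 0.070795
α₁ = 1/(1 + 0.016982 + 0.070795) = 1/1.0878 = 0.9193; α₂ = α₁·K2/[H⁺] = 0.06508
α₁ + 2α₂ = 1.0495
DIC = CA / (α₁ + 2α₂) = 2.17 / 1.0495 = 2.07 mmol/kg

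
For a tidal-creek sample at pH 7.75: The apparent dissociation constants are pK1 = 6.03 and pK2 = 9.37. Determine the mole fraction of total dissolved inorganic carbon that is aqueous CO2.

α₀ = 1 / (1 + K1/[H⁺] + K1K2/[H⁺]²) = 1 / (1 + 10^+1.72 + 10^+0.10)
   = 1 / (1 + 52.481 + 1.2589) = 1/54.740 = 0.01827

α₀ = 0.0183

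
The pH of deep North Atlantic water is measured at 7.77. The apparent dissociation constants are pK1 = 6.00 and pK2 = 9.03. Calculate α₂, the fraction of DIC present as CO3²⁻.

α₂ = 1 / (1 + [H⁺]/K2 + [H⁺]²/(K1K2)) = 1 / (1 + 10^+1.26 + 10^-0.51)
   = 1 / (1 + 18.197 + 0.30903) = 1/19.506 = 0.05127

α₂ = 0.0513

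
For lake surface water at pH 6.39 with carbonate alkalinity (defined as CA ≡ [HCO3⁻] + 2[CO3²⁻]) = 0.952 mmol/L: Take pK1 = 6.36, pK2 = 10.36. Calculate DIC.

DIC = 1.84 mmol/L

CA = [HCO3⁻] + 2[CO3²⁻] = (α₁ + 2α₂)·DIC
At pH 6.39: [H⁺]/K1 = 10^-0.03 = 0.93325, K2/[H⁺] = 10^-3.97 = 0.00010715
α₁ = 1/(1 + 0.93325 + 0.00010715) = 1/1.9334 = 0.5172; α₂ = α₁·K2/[H⁺] = 5.542×10^-5
α₁ + 2α₂ = 0.5173
DIC = CA / (α₁ + 2α₂) = 0.952 / 0.5173 = 1.84 mmol/L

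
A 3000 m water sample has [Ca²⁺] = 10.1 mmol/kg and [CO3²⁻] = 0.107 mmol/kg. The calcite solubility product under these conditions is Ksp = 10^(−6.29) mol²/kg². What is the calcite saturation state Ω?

Ω = 2.11

Ksp = 10^(−6.29) = 5.129×10^-7
Ω = [Ca²⁺][CO3²⁻]/Ksp = (10.1×10^-3)(0.107×10^-3) / 5.129×10^-7 = 2.11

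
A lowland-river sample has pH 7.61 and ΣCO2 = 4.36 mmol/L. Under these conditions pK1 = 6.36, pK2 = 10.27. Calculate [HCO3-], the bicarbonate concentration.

α₁ = 1 / (1 + [H⁺]/K1 + K2/[H⁺]) = 1 / (1 + 10^-1.25 + 10^-2.66)
   = 1 / (1 + 0.056234 + 0.0021878) = 1/1.0584 = 0.9448
[HCO3⁻] = α₁ × DIC = 0.9448 × 4.36 = 4.12 mmol/L

[HCO3⁻] = 4.12 mmol/L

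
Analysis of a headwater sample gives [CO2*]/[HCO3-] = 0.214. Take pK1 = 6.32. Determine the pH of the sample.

pH = 6.99

From K1 = [H⁺][HCO3-]/[CO2*]:  pH = pK1 − log₁₀([CO2*]/[HCO3-])
log₁₀(0.214) = -0.670
pH = 6.32 − (-0.670) = 6.99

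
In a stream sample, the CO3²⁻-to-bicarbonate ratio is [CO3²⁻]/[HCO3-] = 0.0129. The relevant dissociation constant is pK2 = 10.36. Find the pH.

From K2 = [H⁺][CO3²⁻]/[HCO3-]:  pH = pK2 + log₁₀([CO3²⁻]/[HCO3-])
log₁₀(0.0129) = -1.889
pH = 10.36 + (-1.889) = 8.47

pH = 8.47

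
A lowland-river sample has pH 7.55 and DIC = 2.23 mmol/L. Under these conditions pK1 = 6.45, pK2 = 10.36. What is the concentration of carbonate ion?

α₂ = 1 / (1 + [H⁺]/K2 + [H⁺]²/(K1K2)) = 1 / (1 + 10^+2.81 + 10^+1.71)
   = 1 / (1 + 645.65 + 51.286) = 1/697.94 = 0.001433
[CO3²⁻] = α₂ × DIC = 0.001433 × 2.23 = 0.00320 mmol/L = 3.20 μmol/L

[CO3²⁻] = 3.20 μmol/L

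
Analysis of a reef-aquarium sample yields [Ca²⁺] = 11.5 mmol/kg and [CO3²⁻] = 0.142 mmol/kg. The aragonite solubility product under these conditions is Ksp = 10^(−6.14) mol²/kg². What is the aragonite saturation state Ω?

Ω = 2.25

Ksp = 10^(−6.14) = 7.244×10^-7
Ω = [Ca²⁺][CO3²⁻]/Ksp = (11.5×10^-3)(0.142×10^-3) / 7.244×10^-7 = 2.25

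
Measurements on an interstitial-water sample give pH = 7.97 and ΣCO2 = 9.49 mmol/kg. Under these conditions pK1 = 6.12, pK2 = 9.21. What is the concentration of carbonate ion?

α₂ = 1 / (1 + [H⁺]/K2 + [H⁺]²/(K1K2)) = 1 / (1 + 10^+1.24 + 10^-0.61)
   = 1 / (1 + 17.378 + 0.24547) = 1/18.623 = 0.05370
[CO3²⁻] = α₂ × DIC = 0.05370 × 9.49 = 0.510 mmol/kg

[CO3²⁻] = 0.510 mmol/kg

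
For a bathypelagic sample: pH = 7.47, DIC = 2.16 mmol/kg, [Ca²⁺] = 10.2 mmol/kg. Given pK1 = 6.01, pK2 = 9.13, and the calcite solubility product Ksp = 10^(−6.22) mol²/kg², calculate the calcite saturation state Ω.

Ω = 0.757

α₂ = 1 / (1 + [H⁺]/K2 + [H⁺]²/(K1K2)) = 1 / (1 + 10^+1.66 + 10^+0.20)
   = 1 / (1 + 45.709 + 1.5849) = 1/48.294 = 0.02071
[CO3²⁻] = α₂ × DIC = 0.02071 × 2.16 = 0.04473 mmol/kg
Ksp = 10^(−6.22) = 6.026×10^-7
Ω = [Ca²⁺][CO3²⁻]/Ksp = (10.2×10^-3)(4.473×10^-5) / 6.026×10^-7 = 0.757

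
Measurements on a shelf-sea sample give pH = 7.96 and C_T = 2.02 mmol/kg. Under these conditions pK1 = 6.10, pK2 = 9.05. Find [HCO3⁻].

α₁ = 1 / (1 + [H⁺]/K1 + K2/[H⁺]) = 1 / (1 + 10^-1.86 + 10^-1.09)
   = 1 / (1 + 0.013804 + 0.081283) = 1/1.0951 = 0.9132
[HCO3⁻] = α₁ × DIC = 0.9132 × 2.02 = 1.84 mmol/kg

[HCO3⁻] = 1.84 mmol/kg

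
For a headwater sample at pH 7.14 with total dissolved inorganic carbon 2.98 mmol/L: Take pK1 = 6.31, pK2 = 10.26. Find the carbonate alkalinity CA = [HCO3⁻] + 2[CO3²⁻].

CA = 2.60 mmol/L

CA = [HCO3⁻] + 2[CO3²⁻] = (α₁ + 2α₂)·DIC
At pH 7.14: [H⁺]/K1 = 10^-0.83 = 0.14791, K2/[H⁺] = 10^-3.12 = 0.00075858
α₁ = 1/(1 + 0.14791 + 0.00075858) = 1/1.1487 = 0.8706; α₂ = α₁·K2/[H⁺] = 0.0006604
α₁ + 2α₂ = 0.8719
CA = 0.8719 × 2.98 = 2.60 mmol/L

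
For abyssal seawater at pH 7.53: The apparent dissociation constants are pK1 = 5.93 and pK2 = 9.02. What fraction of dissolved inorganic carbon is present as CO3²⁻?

α₂ = 0.0306

α₂ = 1 / (1 + [H⁺]/K2 + [H⁺]²/(K1K2)) = 1 / (1 + 10^+1.49 + 10^-0.11)
   = 1 / (1 + 30.903 + 0.77625) = 1/32.679 = 0.03060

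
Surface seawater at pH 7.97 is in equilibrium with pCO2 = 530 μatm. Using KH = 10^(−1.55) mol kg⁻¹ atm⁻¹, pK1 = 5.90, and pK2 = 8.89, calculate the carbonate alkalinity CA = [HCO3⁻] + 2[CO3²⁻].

CA = 2.18 mmol/kg

[CO2*] = KH · pCO2 = 10^(−1.55) × 530×10^-6 = 1.494×10^-5 mol/kg
α₀ = 1/(1 + K1/[H⁺] + K1K2/[H⁺]²) = 1/(1 + 10^+2.07 + 10^+1.15) = 0.007541
DIC = [CO2*]/α₀ = 1.494×10^-5 / 0.007541 = 1.981 mmol/kg
CA = (α₁ + 2α₂)·DIC = (0.8859 + 2×0.1065) × 1.981 = 2.18 mmol/kg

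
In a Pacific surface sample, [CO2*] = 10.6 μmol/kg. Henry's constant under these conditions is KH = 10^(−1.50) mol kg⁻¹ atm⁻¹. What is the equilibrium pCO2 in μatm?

KH = 10^(−1.50) = 3.162×10^-2 mol kg⁻¹ atm⁻¹
pCO2 = [CO2*]/KH = 10.6×10^-6 / 3.162×10^-2 = 3.35×10^-4 atm = 335 μatm

pCO2 = 335 μatm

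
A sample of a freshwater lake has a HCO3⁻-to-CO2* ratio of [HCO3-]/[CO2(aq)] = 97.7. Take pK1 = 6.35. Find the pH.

pH = 8.34

From K1 = [H⁺][HCO3-]/[CO2(aq)]:  pH = pK1 + log₁₀([HCO3-]/[CO2(aq)])
log₁₀(97.7) = +1.990
pH = 6.35 + (+1.990) = 8.34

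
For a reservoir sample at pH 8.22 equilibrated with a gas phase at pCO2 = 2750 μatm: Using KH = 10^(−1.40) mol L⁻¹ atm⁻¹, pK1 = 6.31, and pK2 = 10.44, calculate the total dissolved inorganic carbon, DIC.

[CO2*] = KH · pCO2 = 10^(−1.40) × 2750×10^-6 = 1.095×10^-4 mol/L
α₀ = 1/(1 + K1/[H⁺] + K1K2/[H⁺]²) = 1/(1 + 10^+1.91 + 10^-0.31) = 0.01208
DIC = [CO2*]/α₀ = 1.095×10^-4 / 0.01208 = 9.06 mmol/L

DIC = 9.06 mmol/L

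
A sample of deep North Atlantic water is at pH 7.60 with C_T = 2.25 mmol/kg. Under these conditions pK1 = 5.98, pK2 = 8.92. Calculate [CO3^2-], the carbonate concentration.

α₂ = 1 / (1 + [H⁺]/K2 + [H⁺]²/(K1K2)) = 1 / (1 + 10^+1.32 + 10^-0.30)
   = 1 / (1 + 20.893 + 0.50119) = 1/22.394 = 0.04465
[CO3²⁻] = α₂ × DIC = 0.04465 × 2.25 = 0.100 mmol/kg

[CO3²⁻] = 0.100 mmol/kg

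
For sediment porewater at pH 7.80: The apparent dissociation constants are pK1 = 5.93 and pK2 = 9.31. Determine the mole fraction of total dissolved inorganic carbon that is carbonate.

α₂ = 1 / (1 + [H⁺]/K2 + [H⁺]²/(K1K2)) = 1 / (1 + 10^+1.51 + 10^-0.36)
   = 1 / (1 + 32.359 + 0.43652) = 1/33.796 = 0.02959

α₂ = 0.0296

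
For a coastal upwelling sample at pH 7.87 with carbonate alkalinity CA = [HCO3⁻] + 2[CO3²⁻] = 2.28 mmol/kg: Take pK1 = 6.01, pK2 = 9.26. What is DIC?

CA = [HCO3⁻] + 2[CO3²⁻] = (α₁ + 2α₂)·DIC
At pH 7.87: [H⁺]/K1 = 10^-1.86 = 0.013804, K2/[H⁺] = 10^-1.39 = 0.040738
α₁ = 1/(1 + 0.013804 + 0.040738) = 1/1.0545 = 0.9483; α₂ = α₁·K2/[H⁺] = 0.03863
α₁ + 2α₂ = 1.0255
DIC = CA / (α₁ + 2α₂) = 2.28 / 1.0255 = 2.22 mmol/kg

DIC = 2.22 mmol/kg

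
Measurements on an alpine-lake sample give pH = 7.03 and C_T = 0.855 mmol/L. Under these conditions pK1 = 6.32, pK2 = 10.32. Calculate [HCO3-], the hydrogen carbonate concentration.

[HCO3⁻] = 0.715 mmol/L

α₁ = 1 / (1 + [H⁺]/K1 + K2/[H⁺]) = 1 / (1 + 10^-0.71 + 10^-3.29)
   = 1 / (1 + 0.19498 + 0.00051286) = 1/1.1955 = 0.8365
[HCO3⁻] = α₁ × DIC = 0.8365 × 0.855 = 0.715 mmol/L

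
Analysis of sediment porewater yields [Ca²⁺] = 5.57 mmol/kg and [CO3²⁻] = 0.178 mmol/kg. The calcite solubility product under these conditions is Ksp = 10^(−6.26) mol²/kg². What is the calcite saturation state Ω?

Ksp = 10^(−6.26) = 5.495×10^-7
Ω = [Ca²⁺][CO3²⁻]/Ksp = (5.57×10^-3)(0.178×10^-3) / 5.495×10^-7 = 1.80

Ω = 1.80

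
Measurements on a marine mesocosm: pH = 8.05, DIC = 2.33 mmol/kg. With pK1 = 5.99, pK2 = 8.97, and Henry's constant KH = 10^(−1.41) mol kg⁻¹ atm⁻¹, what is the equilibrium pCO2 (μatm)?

pCO2 = 462 μatm

α₀ = 1 / (1 + K1/[H⁺] + K1K2/[H⁺]²) = 1 / (1 + 10^+2.06 + 10^+1.14)
   = 1 / (1 + 114.82 + 13.804) = 1/129.62 = 0.007715
[CO2*] = α₀ × DIC = 0.007715 × 2.33 = 0.01798 mmol/kg = 17.98 μmol/kg
pCO2 = [CO2*]/KH = 1.798×10^-5 / 3.890×10^-2 = 462 μatm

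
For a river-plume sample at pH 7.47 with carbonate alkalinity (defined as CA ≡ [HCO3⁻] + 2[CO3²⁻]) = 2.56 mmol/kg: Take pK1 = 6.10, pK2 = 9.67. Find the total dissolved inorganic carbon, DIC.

DIC = 2.65 mmol/kg

CA = [HCO3⁻] + 2[CO3²⁻] = (α₁ + 2α₂)·DIC
At pH 7.47: [H⁺]/K1 = 10^-1.37 = 0.042658, K2/[H⁺] = 10^-2.20 = 0.0063096
α₁ = 1/(1 + 0.042658 + 0.0063096) = 1/1.0490 = 0.9533; α₂ = α₁·K2/[H⁺] = 0.006015
α₁ + 2α₂ = 0.9653
DIC = CA / (α₁ + 2α₂) = 2.56 / 0.9653 = 2.65 mmol/kg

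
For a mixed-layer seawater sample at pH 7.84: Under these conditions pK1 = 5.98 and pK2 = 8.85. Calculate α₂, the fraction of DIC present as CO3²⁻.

α₂ = 1 / (1 + [H⁺]/K2 + [H⁺]²/(K1K2)) = 1 / (1 + 10^+1.01 + 10^-0.85)
   = 1 / (1 + 10.233 + 0.14125) = 1/11.374 = 0.08792

α₂ = 0.0879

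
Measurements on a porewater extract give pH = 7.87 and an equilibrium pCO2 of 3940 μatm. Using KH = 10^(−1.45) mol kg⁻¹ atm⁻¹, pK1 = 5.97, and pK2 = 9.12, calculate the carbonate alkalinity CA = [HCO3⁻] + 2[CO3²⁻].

[CO2*] = KH · pCO2 = 10^(−1.45) × 3940×10^-6 = 1.398×10^-4 mol/kg
α₀ = 1/(1 + K1/[H⁺] + K1K2/[H⁺]²) = 1/(1 + 10^+1.90 + 10^+0.65) = 0.01178
DIC = [CO2*]/α₀ = 1.398×10^-4 / 0.01178 = 11.87 mmol/kg
CA = (α₁ + 2α₂)·DIC = (0.9356 + 2×0.05261) × 11.87 = 12.4 mmol/kg

CA = 12.4 mmol/kg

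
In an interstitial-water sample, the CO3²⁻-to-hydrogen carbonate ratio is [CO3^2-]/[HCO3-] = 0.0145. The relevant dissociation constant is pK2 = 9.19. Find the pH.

From K2 = [H⁺][CO3^2-]/[HCO3-]:  pH = pK2 + log₁₀([CO3^2-]/[HCO3-])
log₁₀(0.0145) = -1.839
pH = 9.19 + (-1.839) = 7.35

pH = 7.35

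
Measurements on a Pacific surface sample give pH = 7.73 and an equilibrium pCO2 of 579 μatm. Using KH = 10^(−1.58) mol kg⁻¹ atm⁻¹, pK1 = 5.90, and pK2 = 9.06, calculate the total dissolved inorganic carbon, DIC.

[CO2*] = KH · pCO2 = 10^(−1.58) × 579×10^-6 = 1.523×10^-5 mol/kg
α₀ = 1/(1 + K1/[H⁺] + K1K2/[H⁺]²) = 1/(1 + 10^+1.83 + 10^+0.50) = 0.01393
DIC = [CO2*]/α₀ = 1.523×10^-5 / 0.01393 = 1.09 mmol/kg

DIC = 1.09 mmol/kg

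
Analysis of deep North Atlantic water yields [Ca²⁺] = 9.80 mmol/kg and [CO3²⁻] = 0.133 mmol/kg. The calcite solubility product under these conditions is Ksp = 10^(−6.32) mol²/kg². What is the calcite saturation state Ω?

Ω = 2.72

Ksp = 10^(−6.32) = 4.786×10^-7
Ω = [Ca²⁺][CO3²⁻]/Ksp = (9.80×10^-3)(0.133×10^-3) / 4.786×10^-7 = 2.72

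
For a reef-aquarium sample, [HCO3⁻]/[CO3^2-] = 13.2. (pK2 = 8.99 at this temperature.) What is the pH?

pH = 7.87

From K2 = [H⁺][CO3^2-]/[HCO3⁻]:  pH = pK2 − log₁₀([HCO3⁻]/[CO3^2-])
log₁₀(13.2) = +1.121
pH = 8.99 − (+1.121) = 7.87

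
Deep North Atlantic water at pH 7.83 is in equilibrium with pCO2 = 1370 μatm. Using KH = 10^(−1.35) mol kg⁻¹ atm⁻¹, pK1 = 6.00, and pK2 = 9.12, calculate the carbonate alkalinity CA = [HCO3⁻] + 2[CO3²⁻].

[CO2*] = KH · pCO2 = 10^(−1.35) × 1370×10^-6 = 6.120×10^-5 mol/kg
α₀ = 1/(1 + K1/[H⁺] + K1K2/[H⁺]²) = 1/(1 + 10^+1.83 + 10^+0.54) = 0.01387
DIC = [CO2*]/α₀ = 6.120×10^-5 / 0.01387 = 4.411 mmol/kg
CA = (α₁ + 2α₂)·DIC = (0.9380 + 2×0.04811) × 4.411 = 4.56 mmol/kg

CA = 4.56 mmol/kg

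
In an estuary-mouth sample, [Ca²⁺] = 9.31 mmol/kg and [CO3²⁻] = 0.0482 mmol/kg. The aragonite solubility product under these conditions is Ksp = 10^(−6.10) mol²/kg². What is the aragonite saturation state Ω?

Ksp = 10^(−6.10) = 7.943×10^-7
Ω = [Ca²⁺][CO3²⁻]/Ksp = (9.31×10^-3)(0.0482×10^-3) / 7.943×10^-7 = 0.565

Ω = 0.565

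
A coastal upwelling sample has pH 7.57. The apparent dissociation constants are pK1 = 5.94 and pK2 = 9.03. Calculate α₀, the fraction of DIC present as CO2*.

α₀ = 0.0222

α₀ = 1 / (1 + K1/[H⁺] + K1K2/[H⁺]²) = 1 / (1 + 10^+1.63 + 10^+0.17)
   = 1 / (1 + 42.658 + 1.4791) = 1/45.137 = 0.02215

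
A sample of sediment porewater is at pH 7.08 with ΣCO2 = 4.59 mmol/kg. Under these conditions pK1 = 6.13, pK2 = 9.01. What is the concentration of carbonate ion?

[CO3²⁻] = 0.0480 mmol/kg

α₂ = 1 / (1 + [H⁺]/K2 + [H⁺]²/(K1K2)) = 1 / (1 + 10^+1.93 + 10^+0.98)
   = 1 / (1 + 85.114 + 9.5499) = 1/95.664 = 0.01045
[CO3²⁻] = α₂ × DIC = 0.01045 × 4.59 = 0.0480 mmol/kg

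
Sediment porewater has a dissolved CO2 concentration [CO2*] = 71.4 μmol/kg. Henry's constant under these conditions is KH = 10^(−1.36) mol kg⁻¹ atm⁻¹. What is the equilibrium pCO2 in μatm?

pCO2 = 1640 μatm

KH = 10^(−1.36) = 4.365×10^-2 mol kg⁻¹ atm⁻¹
pCO2 = [CO2*]/KH = 71.4×10^-6 / 4.365×10^-2 = 1.64×10^-3 atm = 1640 μatm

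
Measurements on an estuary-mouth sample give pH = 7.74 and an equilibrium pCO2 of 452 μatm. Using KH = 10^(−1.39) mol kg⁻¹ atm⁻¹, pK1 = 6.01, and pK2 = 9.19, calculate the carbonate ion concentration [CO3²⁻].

[CO3²⁻] = 0.0351 mmol/kg

[CO2*] = KH · pCO2 = 10^(−1.39) × 452×10^-6 = 1.841×10^-5 mol/kg
α₀ = 1/(1 + K1/[H⁺] + K1K2/[H⁺]²) = 1/(1 + 10^+1.73 + 10^+0.28) = 0.01767
DIC = [CO2*]/α₀ = 1.841×10^-5 / 0.01767 = 1.042 mmol/kg
[CO3²⁻] = α₂·DIC; α₂ = 0.03366, so [CO3²⁻] = 0.03366 × 1.042 = 0.0351 mmol/kg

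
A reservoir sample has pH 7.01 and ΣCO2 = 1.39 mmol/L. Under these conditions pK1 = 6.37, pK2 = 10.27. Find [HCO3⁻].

[HCO3⁻] = 1.13 mmol/L

α₁ = 1 / (1 + [H⁺]/K1 + K2/[H⁺]) = 1 / (1 + 10^-0.64 + 10^-3.26)
   = 1 / (1 + 0.22909 + 0.00054954) = 1/1.2296 = 0.8132
[HCO3⁻] = α₁ × DIC = 0.8132 × 1.39 = 1.13 mmol/L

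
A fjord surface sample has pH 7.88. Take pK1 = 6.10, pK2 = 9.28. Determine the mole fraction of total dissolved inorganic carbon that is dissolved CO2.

α₀ = 0.0157

α₀ = 1 / (1 + K1/[H⁺] + K1K2/[H⁺]²) = 1 / (1 + 10^+1.78 + 10^+0.38)
   = 1 / (1 + 60.256 + 2.3988) = 1/63.655 = 0.01571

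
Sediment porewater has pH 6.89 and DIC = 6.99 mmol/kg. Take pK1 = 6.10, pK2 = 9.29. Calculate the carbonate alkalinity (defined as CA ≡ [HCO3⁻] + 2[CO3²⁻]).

CA = [HCO3⁻] + 2[CO3²⁻] = (α₁ + 2α₂)·DIC
At pH 6.89: [H⁺]/K1 = 10^-0.79 = 0.16218, K2/[H⁺] = 10^-2.40 = 0.0039811
α₁ = 1/(1 + 0.16218 + 0.0039811) = 1/1.1662 = 0.8575; α₂ = α₁·K2/[H⁺] = 0.003414
α₁ + 2α₂ = 0.8643
CA = 0.8643 × 6.99 = 6.04 mmol/kg

CA = 6.04 mmol/kg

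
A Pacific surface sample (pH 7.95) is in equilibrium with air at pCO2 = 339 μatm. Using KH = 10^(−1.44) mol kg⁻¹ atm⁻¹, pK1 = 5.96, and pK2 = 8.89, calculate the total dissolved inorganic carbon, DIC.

[CO2*] = KH · pCO2 = 10^(−1.44) × 339×10^-6 = 1.231×10^-5 mol/kg
α₀ = 1/(1 + K1/[H⁺] + K1K2/[H⁺]²) = 1/(1 + 10^+1.99 + 10^+1.05) = 0.009096
DIC = [CO2*]/α₀ = 1.231×10^-5 / 0.009096 = 1.35 mmol/kg

DIC = 1.35 mmol/kg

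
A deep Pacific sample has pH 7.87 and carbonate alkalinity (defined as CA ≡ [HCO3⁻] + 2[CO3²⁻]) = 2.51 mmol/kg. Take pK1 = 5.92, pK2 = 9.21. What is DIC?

CA = [HCO3⁻] + 2[CO3²⁻] = (α₁ + 2α₂)·DIC
At pH 7.87: [H⁺]/K1 = 10^-1.95 = 0.011220, K2/[H⁺] = 10^-1.34 = 0.045709
α₁ = 1/(1 + 0.011220 + 0.045709) = 1/1.0569 = 0.9461; α₂ = α₁·K2/[H⁺] = 0.04325
α₁ + 2α₂ = 1.0326
DIC = CA / (α₁ + 2α₂) = 2.51 / 1.0326 = 2.43 mmol/kg

DIC = 2.43 mmol/kg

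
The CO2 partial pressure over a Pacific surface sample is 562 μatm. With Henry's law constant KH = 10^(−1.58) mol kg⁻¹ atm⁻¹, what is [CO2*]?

KH = 10^(−1.58) = 2.630×10^-2 mol kg⁻¹ atm⁻¹
[CO2*] = KH · pCO2 = 2.630×10^-2 × 562×10^-6 atm = 1.48×10^-5 mol/kg

[CO2*] = 14.8 μmol/kg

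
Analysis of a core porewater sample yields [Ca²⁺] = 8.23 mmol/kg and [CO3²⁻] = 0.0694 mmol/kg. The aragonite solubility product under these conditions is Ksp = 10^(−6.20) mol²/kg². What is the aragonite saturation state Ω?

Ksp = 10^(−6.20) = 6.310×10^-7
Ω = [Ca²⁺][CO3²⁻]/Ksp = (8.23×10^-3)(0.0694×10^-3) / 6.310×10^-7 = 0.905

Ω = 0.905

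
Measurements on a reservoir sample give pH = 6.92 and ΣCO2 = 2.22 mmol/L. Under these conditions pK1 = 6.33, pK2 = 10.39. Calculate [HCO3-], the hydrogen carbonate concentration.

α₁ = 1 / (1 + [H⁺]/K1 + K2/[H⁺]) = 1 / (1 + 10^-0.59 + 10^-3.47)
   = 1 / (1 + 0.25704 + 0.00033884) = 1/1.2574 = 0.7953
[HCO3⁻] = α₁ × DIC = 0.7953 × 2.22 = 1.77 mmol/L

[HCO3⁻] = 1.77 mmol/L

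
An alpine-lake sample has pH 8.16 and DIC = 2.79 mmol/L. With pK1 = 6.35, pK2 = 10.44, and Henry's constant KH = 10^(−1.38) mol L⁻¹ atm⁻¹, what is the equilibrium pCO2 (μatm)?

pCO2 = 1020 μatm

α₀ = 1 / (1 + K1/[H⁺] + K1K2/[H⁺]²) = 1 / (1 + 10^+1.81 + 10^-0.47)
   = 1 / (1 + 64.565 + 0.33884) = 1/65.904 = 0.01517
[CO2*] = α₀ × DIC = 0.01517 × 2.79 = 0.04233 mmol/L
pCO2 = [CO2*]/KH = 4.233×10^-5 / 4.169×10^-2 = 1020 μatm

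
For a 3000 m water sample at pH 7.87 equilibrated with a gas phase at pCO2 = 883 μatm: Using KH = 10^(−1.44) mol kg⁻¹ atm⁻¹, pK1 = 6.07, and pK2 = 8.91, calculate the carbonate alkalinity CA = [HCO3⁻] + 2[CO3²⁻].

[CO2*] = KH · pCO2 = 10^(−1.44) × 883×10^-6 = 3.206×10^-5 mol/kg
α₀ = 1/(1 + K1/[H⁺] + K1K2/[H⁺]²) = 1/(1 + 10^+1.80 + 10^+0.76) = 0.01432
DIC = [CO2*]/α₀ = 3.206×10^-5 / 0.01432 = 2.239 mmol/kg
CA = (α₁ + 2α₂)·DIC = (0.9033 + 2×0.08238) × 2.239 = 2.39 mmol/kg

CA = 2.39 mmol/kg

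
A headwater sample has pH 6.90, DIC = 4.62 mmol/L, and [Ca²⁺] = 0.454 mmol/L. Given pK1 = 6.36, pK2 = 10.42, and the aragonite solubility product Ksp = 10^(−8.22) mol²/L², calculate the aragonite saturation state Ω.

α₂ = 1 / (1 + [H⁺]/K2 + [H⁺]²/(K1K2)) = 1 / (1 + 10^+3.52 + 10^+2.98)
   = 1 / (1 + 3311.3 + 954.99) = 1/4267.3 = 0.0002343
[CO3²⁻] = α₂ × DIC = 0.0002343 × 4.62 = 0.001083 mmol/L = 1.083 μmol/L
Ksp = 10^(−8.22) = 6.026×10^-9
Ω = [Ca²⁺][CO3²⁻]/Ksp = (0.454×10^-3)(1.083×10^-6) / 6.026×10^-9 = 0.0816

Ω = 0.0816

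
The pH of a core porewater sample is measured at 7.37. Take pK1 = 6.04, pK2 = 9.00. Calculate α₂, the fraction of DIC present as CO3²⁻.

α₂ = 1 / (1 + [H⁺]/K2 + [H⁺]²/(K1K2)) = 1 / (1 + 10^+1.63 + 10^+0.30)
   = 1 / (1 + 42.658 + 1.9953) = 1/45.653 = 0.02190

α₂ = 0.0219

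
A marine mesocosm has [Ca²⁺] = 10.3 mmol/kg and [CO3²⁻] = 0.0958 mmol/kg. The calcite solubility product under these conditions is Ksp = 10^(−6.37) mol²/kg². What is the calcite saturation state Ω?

Ω = 2.31

Ksp = 10^(−6.37) = 4.266×10^-7
Ω = [Ca²⁺][CO3²⁻]/Ksp = (10.3×10^-3)(0.0958×10^-3) / 4.266×10^-7 = 2.31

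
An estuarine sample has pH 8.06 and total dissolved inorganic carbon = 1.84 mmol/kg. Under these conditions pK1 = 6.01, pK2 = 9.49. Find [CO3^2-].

α₂ = 1 / (1 + [H⁺]/K2 + [H⁺]²/(K1K2)) = 1 / (1 + 10^+1.43 + 10^-0.62)
   = 1 / (1 + 26.915 + 0.23988) = 1/28.155 = 0.03552
[CO3²⁻] = α₂ × DIC = 0.03552 × 1.84 = 0.0654 mmol/kg

[CO3²⁻] = 0.0654 mmol/kg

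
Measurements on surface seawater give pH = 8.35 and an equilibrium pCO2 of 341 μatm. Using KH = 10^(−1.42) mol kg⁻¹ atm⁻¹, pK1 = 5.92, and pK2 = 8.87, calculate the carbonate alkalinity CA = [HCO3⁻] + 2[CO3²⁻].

CA = 5.60 mmol/kg

[CO2*] = KH · pCO2 = 10^(−1.42) × 341×10^-6 = 1.296×10^-5 mol/kg
α₀ = 1/(1 + K1/[H⁺] + K1K2/[H⁺]²) = 1/(1 + 10^+2.43 + 10^+1.91) = 0.002845
DIC = [CO2*]/α₀ = 1.296×10^-5 / 0.002845 = 4.556 mmol/kg
CA = (α₁ + 2α₂)·DIC = (0.7659 + 2×0.2313) × 4.556 = 5.60 mmol/kg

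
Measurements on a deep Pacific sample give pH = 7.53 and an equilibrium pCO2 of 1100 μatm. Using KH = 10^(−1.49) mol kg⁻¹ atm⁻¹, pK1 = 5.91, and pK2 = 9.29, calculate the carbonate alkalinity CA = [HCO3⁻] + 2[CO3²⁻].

CA = 1.54 mmol/kg

[CO2*] = KH · pCO2 = 10^(−1.49) × 1100×10^-6 = 3.560×10^-5 mol/kg
α₀ = 1/(1 + K1/[H⁺] + K1K2/[H⁺]²) = 1/(1 + 10^+1.62 + 10^-0.14) = 0.02304
DIC = [CO2*]/α₀ = 3.560×10^-5 / 0.02304 = 1.545 mmol/kg
CA = (α₁ + 2α₂)·DIC = (0.9603 + 2×0.01669) × 1.545 = 1.54 mmol/kg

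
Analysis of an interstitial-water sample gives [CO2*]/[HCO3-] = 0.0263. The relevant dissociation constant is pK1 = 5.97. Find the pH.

From K1 = [H⁺][HCO3-]/[CO2*]:  pH = pK1 − log₁₀([CO2*]/[HCO3-])
log₁₀(0.0263) = -1.580
pH = 5.97 − (-1.580) = 7.55

pH = 7.55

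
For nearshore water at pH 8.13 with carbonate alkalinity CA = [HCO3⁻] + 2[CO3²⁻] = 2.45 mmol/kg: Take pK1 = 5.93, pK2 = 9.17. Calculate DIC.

DIC = 2.27 mmol/kg

CA = [HCO3⁻] + 2[CO3²⁻] = (α₁ + 2α₂)·DIC
At pH 8.13: [H⁺]/K1 = 10^-2.20 = 0.0063096, K2/[H⁺] = 10^-1.04 = 0.091201
α₁ = 1/(1 + 0.0063096 + 0.091201) = 1/1.0975 = 0.9112; α₂ = α₁·K2/[H⁺] = 0.08310
α₁ + 2α₂ = 1.0773
DIC = CA / (α₁ + 2α₂) = 2.45 / 1.0773 = 2.27 mmol/kg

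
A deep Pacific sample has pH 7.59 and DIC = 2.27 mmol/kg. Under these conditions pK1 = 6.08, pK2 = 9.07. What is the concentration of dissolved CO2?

α₀ = 1 / (1 + K1/[H⁺] + K1K2/[H⁺]²) = 1 / (1 + 10^+1.51 + 10^+0.03)
   = 1 / (1 + 32.359 + 1.0715) = 1/34.431 = 0.02904
[CO2*] = α₀ × DIC = 0.02904 × 2.27 = 0.0659 mmol/kg

[CO2*] = 0.0659 mmol/kg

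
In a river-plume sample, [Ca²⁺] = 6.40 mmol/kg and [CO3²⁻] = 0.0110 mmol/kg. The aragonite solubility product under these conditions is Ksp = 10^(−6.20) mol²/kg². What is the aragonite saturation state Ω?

Ω = 0.112

Ksp = 10^(−6.20) = 6.310×10^-7
Ω = [Ca²⁺][CO3²⁻]/Ksp = (6.40×10^-3)(0.0110×10^-3) / 6.310×10^-7 = 0.112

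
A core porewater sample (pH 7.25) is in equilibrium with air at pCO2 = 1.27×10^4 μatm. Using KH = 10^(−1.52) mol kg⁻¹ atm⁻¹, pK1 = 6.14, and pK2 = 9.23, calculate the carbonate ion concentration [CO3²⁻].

[CO3²⁻] = 0.0517 mmol/kg

[CO2*] = KH · pCO2 = 10^(−1.52) × 1.27×10^4×10^-6 = 3.835×10^-4 mol/kg
α₀ = 1/(1 + K1/[H⁺] + K1K2/[H⁺]²) = 1/(1 + 10^+1.11 + 10^-0.87) = 0.07134
DIC = [CO2*]/α₀ = 3.835×10^-4 / 0.07134 = 5.376 mmol/kg
[CO3²⁻] = α₂·DIC; α₂ = 0.009623, so [CO3²⁻] = 0.009623 × 5.376 = 0.0517 mmol/kg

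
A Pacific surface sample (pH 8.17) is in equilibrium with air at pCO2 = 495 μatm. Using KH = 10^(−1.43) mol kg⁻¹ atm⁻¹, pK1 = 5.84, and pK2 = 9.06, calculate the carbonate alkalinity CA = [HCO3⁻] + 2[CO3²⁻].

CA = 4.94 mmol/kg

[CO2*] = KH · pCO2 = 10^(−1.43) × 495×10^-6 = 1.839×10^-5 mol/kg
α₀ = 1/(1 + K1/[H⁺] + K1K2/[H⁺]²) = 1/(1 + 10^+2.33 + 10^+1.44) = 0.004126
DIC = [CO2*]/α₀ = 1.839×10^-5 / 0.004126 = 4.457 mmol/kg
CA = (α₁ + 2α₂)·DIC = (0.8822 + 2×0.1137) × 4.457 = 4.94 mmol/kg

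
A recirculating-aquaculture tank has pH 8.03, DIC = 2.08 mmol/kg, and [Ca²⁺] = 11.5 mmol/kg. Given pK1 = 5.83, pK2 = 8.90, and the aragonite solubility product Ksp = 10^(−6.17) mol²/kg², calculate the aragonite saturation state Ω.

α₂ = 1 / (1 + [H⁺]/K2 + [H⁺]²/(K1K2)) = 1 / (1 + 10^+0.87 + 10^-1.33)
   = 1 / (1 + 7.4131 + 0.046774) = 1/8.4599 = 0.1182
[CO3²⁻] = α₂ × DIC = 0.1182 × 2.08 = 0.2459 mmol/kg
Ksp = 10^(−6.17) = 6.761×10^-7
Ω = [Ca²⁺][CO3²⁻]/Ksp = (11.5×10^-3)(2.459×10^-4) / 6.761×10^-7 = 4.18

Ω = 4.18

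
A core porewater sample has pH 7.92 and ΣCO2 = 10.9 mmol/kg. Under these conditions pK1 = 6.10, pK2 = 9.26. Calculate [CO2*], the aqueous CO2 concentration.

[CO2*] = 0.156 mmol/kg

α₀ = 1 / (1 + K1/[H⁺] + K1K2/[H⁺]²) = 1 / (1 + 10^+1.82 + 10^+0.48)
   = 1 / (1 + 66.069 + 3.0200) = 1/70.089 = 0.01427
[CO2*] = α₀ × DIC = 0.01427 × 10.9 = 0.156 mmol/kg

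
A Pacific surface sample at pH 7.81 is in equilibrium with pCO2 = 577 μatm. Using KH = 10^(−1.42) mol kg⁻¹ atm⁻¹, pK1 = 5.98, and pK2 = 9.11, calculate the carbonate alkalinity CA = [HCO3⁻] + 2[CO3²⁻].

[CO2*] = KH · pCO2 = 10^(−1.42) × 577×10^-6 = 2.194×10^-5 mol/kg
α₀ = 1/(1 + K1/[H⁺] + K1K2/[H⁺]²) = 1/(1 + 10^+1.83 + 10^+0.53) = 0.01389
DIC = [CO2*]/α₀ = 2.194×10^-5 / 0.01389 = 1.579 mmol/kg
CA = (α₁ + 2α₂)·DIC = (0.9390 + 2×0.04706) × 1.579 = 1.63 mmol/kg

CA = 1.63 mmol/kg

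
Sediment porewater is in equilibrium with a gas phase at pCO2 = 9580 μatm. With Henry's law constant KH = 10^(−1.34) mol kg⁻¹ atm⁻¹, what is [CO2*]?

KH = 10^(−1.34) = 4.571×10^-2 mol kg⁻¹ atm⁻¹
[CO2*] = KH · pCO2 = 4.571×10^-2 × 9580×10^-6 atm = 4.38×10^-4 mol/kg

[CO2*] = 438 μmol/kg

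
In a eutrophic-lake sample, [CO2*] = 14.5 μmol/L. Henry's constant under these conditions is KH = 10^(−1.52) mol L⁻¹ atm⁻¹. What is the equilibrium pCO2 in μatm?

pCO2 = 480 μatm

KH = 10^(−1.52) = 3.020×10^-2 mol L⁻¹ atm⁻¹
pCO2 = [CO2*]/KH = 14.5×10^-6 / 3.020×10^-2 = 4.80×10^-4 atm = 480 μatm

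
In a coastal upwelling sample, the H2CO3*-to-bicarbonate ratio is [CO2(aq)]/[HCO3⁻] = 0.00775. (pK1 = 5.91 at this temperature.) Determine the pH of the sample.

pH = 8.02

From K1 = [H⁺][HCO3⁻]/[CO2(aq)]:  pH = pK1 − log₁₀([CO2(aq)]/[HCO3⁻])
log₁₀(0.00775) = -2.111
pH = 5.91 − (-2.111) = 8.02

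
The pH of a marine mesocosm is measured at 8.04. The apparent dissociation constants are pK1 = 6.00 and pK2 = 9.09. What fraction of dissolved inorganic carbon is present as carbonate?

α₂ = 1 / (1 + [H⁺]/K2 + [H⁺]²/(K1K2)) = 1 / (1 + 10^+1.05 + 10^-0.99)
   = 1 / (1 + 11.220 + 0.10233) = 1/12.323 = 0.08115

α₂ = 0.0812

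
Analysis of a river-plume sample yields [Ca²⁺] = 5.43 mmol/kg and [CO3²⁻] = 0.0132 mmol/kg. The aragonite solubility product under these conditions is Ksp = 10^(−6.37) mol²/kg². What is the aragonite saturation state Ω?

Ksp = 10^(−6.37) = 4.266×10^-7
Ω = [Ca²⁺][CO3²⁻]/Ksp = (5.43×10^-3)(0.0132×10^-3) / 4.266×10^-7 = 0.168

Ω = 0.168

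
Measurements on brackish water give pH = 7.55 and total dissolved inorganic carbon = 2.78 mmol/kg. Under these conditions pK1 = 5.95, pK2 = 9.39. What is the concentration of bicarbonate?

α₁ = 1 / (1 + [H⁺]/K1 + K2/[H⁺]) = 1 / (1 + 10^-1.60 + 10^-1.84)
   = 1 / (1 + 0.025119 + 0.014454) = 1/1.0396 = 0.9619
[HCO3⁻] = α₁ × DIC = 0.9619 × 2.78 = 2.67 mmol/kg

[HCO3⁻] = 2.67 mmol/kg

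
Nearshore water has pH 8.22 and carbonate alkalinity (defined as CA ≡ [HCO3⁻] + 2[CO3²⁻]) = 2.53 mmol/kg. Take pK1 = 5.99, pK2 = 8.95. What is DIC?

DIC = 2.20 mmol/kg

CA = [HCO3⁻] + 2[CO3²⁻] = (α₁ + 2α₂)·DIC
At pH 8.22: [H⁺]/K1 = 10^-2.23 = 0.0058884, K2/[H⁺] = 10^-0.73 = 0.18621
α₁ = 1/(1 + 0.0058884 + 0.18621) = 1/1.1921 = 0.8389; α₂ = α₁·K2/[H⁺] = 0.1562
α₁ + 2α₂ = 1.1513
DIC = CA / (α₁ + 2α₂) = 2.53 / 1.1513 = 2.20 mmol/kg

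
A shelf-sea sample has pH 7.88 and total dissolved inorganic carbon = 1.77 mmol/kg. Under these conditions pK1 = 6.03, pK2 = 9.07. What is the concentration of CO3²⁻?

[CO3²⁻] = 0.106 mmol/kg

α₂ = 1 / (1 + [H⁺]/K2 + [H⁺]²/(K1K2)) = 1 / (1 + 10^+1.19 + 10^-0.66)
   = 1 / (1 + 15.488 + 0.21878) = 1/16.707 = 0.05986
[CO3²⁻] = α₂ × DIC = 0.05986 × 1.77 = 0.106 mmol/kg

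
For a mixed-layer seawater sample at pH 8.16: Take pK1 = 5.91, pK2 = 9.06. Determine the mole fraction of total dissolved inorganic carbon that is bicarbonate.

α₁ = 0.884

α₁ = 1 / (1 + [H⁺]/K1 + K2/[H⁺]) = 1 / (1 + 10^-2.25 + 10^-0.90)
   = 1 / (1 + 0.0056234 + 0.12589) = 1/1.1315 = 0.8838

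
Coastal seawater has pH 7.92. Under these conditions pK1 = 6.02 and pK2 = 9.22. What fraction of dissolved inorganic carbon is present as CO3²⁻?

α₂ = 1 / (1 + [H⁺]/K2 + [H⁺]²/(K1K2)) = 1 / (1 + 10^+1.30 + 10^-0.60)
   = 1 / (1 + 19.953 + 0.25119) = 1/21.204 = 0.04716

α₂ = 0.0472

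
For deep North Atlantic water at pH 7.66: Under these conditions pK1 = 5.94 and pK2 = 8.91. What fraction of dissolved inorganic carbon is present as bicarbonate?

α₁ = 1 / (1 + [H⁺]/K1 + K2/[H⁺]) = 1 / (1 + 10^-1.72 + 10^-1.25)
   = 1 / (1 + 0.019055 + 0.056234) = 1/1.0753 = 0.9300

α₁ = 0.930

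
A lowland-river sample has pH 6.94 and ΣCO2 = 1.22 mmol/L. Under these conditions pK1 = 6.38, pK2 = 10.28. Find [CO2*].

[CO2*] = 0.263 mmol/L

α₀ = 1 / (1 + K1/[H⁺] + K1K2/[H⁺]²) = 1 / (1 + 10^+0.56 + 10^-2.78)
   = 1 / (1 + 3.6308 + 0.0016596) = 1/4.6324 = 0.2159
[CO2*] = α₀ × DIC = 0.2159 × 1.22 = 0.263 mmol/L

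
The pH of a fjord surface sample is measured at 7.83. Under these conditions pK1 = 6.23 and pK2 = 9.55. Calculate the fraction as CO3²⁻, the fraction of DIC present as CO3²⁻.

α₂ = 0.0182

α₂ = 1 / (1 + [H⁺]/K2 + [H⁺]²/(K1K2)) = 1 / (1 + 10^+1.72 + 10^+0.12)
   = 1 / (1 + 52.481 + 1.3183) = 1/54.799 = 0.01825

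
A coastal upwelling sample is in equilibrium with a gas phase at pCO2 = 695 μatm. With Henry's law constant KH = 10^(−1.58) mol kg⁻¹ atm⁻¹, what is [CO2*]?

KH = 10^(−1.58) = 2.630×10^-2 mol kg⁻¹ atm⁻¹
[CO2*] = KH · pCO2 = 2.630×10^-2 × 695×10^-6 atm = 1.83×10^-5 mol/kg

[CO2*] = 18.3 μmol/kg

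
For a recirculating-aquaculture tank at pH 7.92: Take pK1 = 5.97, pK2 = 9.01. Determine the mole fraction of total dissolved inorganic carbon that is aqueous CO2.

α₀ = 1 / (1 + K1/[H⁺] + K1K2/[H⁺]²) = 1 / (1 + 10^+1.95 + 10^+0.86)
   = 1 / (1 + 89.125 + 7.2444) = 1/97.369 = 0.01027

α₀ = 0.0103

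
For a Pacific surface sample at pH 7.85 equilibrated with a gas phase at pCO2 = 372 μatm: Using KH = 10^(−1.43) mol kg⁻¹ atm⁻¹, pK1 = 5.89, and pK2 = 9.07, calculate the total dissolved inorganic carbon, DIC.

DIC = 1.35 mmol/kg

[CO2*] = KH · pCO2 = 10^(−1.43) × 372×10^-6 = 1.382×10^-5 mol/kg
α₀ = 1/(1 + K1/[H⁺] + K1K2/[H⁺]²) = 1/(1 + 10^+1.96 + 10^+0.74) = 0.01024
DIC = [CO2*]/α₀ = 1.382×10^-5 / 0.01024 = 1.35 mmol/kg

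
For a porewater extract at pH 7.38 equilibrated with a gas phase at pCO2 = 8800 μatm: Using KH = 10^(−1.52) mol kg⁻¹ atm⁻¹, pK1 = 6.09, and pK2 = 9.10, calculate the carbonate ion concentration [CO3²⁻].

[CO3²⁻] = 0.0987 mmol/kg

[CO2*] = KH · pCO2 = 10^(−1.52) × 8800×10^-6 = 2.658×10^-4 mol/kg
α₀ = 1/(1 + K1/[H⁺] + K1K2/[H⁺]²) = 1/(1 + 10^+1.29 + 10^-0.43) = 0.04792
DIC = [CO2*]/α₀ = 2.658×10^-4 / 0.04792 = 5.546 mmol/kg
[CO3²⁻] = α₂·DIC; α₂ = 0.01780, so [CO3²⁻] = 0.01780 × 5.546 = 0.0987 mmol/kg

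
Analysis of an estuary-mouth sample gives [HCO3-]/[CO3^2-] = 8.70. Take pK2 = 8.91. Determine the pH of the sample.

From K2 = [H⁺][CO3^2-]/[HCO3-]:  pH = pK2 − log₁₀([HCO3-]/[CO3^2-])
log₁₀(8.70) = +0.940
pH = 8.91 − (+0.940) = 7.97

pH = 7.97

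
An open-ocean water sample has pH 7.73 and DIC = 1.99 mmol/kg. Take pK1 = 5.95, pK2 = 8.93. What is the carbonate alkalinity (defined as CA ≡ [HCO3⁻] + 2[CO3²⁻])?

CA = [HCO3⁻] + 2[CO3²⁻] = (α₁ + 2α₂)·DIC
At pH 7.73: [H⁺]/K1 = 10^-1.78 = 0.016596, K2/[H⁺] = 10^-1.20 = 0.063096
α₁ = 1/(1 + 0.016596 + 0.063096) = 1/1.0797 = 0.9262; α₂ = α₁·K2/[H⁺] = 0.05844
α₁ + 2α₂ = 1.0431
CA = 1.0431 × 1.99 = 2.08 mmol/kg

CA = 2.08 mmol/kg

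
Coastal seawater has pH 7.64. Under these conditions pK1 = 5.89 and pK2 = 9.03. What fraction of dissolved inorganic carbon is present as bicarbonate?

α₁ = 1 / (1 + [H⁺]/K1 + K2/[H⁺]) = 1 / (1 + 10^-1.75 + 10^-1.39)
   = 1 / (1 + 0.017783 + 0.040738) = 1/1.0585 = 0.9447

α₁ = 0.945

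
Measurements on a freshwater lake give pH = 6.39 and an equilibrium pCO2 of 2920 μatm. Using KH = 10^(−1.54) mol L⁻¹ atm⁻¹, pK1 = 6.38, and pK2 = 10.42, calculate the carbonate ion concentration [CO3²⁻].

[CO2*] = KH · pCO2 = 10^(−1.54) × 2920×10^-6 = 8.421×10^-5 mol/L
α₀ = 1/(1 + K1/[H⁺] + K1K2/[H⁺]²) = 1/(1 + 10^+0.01 + 10^-4.02) = 0.4942
DIC = [CO2*]/α₀ = 8.421×10^-5 / 0.4942 = 0.1704 mmol/L
[CO3²⁻] = α₂·DIC; α₂ = 4.720×10^-5, so [CO3²⁻] = 4.720×10^-5 × 0.1704 = 8.04×10^-6 mmol/L = 0.00804 μmol/L

[CO3²⁻] = 0.00804 μmol/L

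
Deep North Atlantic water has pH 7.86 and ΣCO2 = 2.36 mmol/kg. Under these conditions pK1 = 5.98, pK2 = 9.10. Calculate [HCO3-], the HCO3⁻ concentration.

[HCO3⁻] = 2.20 mmol/kg

α₁ = 1 / (1 + [H⁺]/K1 + K2/[H⁺]) = 1 / (1 + 10^-1.88 + 10^-1.24)
   = 1 / (1 + 0.013183 + 0.057544) = 1/1.0707 = 0.9339
[HCO3⁻] = α₁ × DIC = 0.9339 × 2.36 = 2.20 mmol/kg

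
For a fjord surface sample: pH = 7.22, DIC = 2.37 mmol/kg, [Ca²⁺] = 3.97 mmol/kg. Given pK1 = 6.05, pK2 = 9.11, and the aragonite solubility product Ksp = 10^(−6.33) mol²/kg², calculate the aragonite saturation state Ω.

α₂ = 1 / (1 + [H⁺]/K2 + [H⁺]²/(K1K2)) = 1 / (1 + 10^+1.89 + 10^+0.72)
   = 1 / (1 + 77.625 + 5.2481) = 1/83.873 = 0.01192
[CO3²⁻] = α₂ × DIC = 0.01192 × 2.37 = 0.02826 mmol/kg
Ksp = 10^(−6.33) = 4.677×10^-7
Ω = [Ca²⁺][CO3²⁻]/Ksp = (3.97×10^-3)(2.826×10^-5) / 4.677×10^-7 = 0.240

Ω = 0.240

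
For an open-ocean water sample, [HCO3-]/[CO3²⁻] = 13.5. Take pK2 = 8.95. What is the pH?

From K2 = [H⁺][CO3²⁻]/[HCO3-]:  pH = pK2 − log₁₀([HCO3-]/[CO3²⁻])
log₁₀(13.5) = +1.130
pH = 8.95 − (+1.130) = 7.82

pH = 7.82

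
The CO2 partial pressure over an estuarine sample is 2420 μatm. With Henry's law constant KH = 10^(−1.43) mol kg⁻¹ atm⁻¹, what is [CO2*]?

[CO2*] = 89.9 μmol/kg

KH = 10^(−1.43) = 3.715×10^-2 mol kg⁻¹ atm⁻¹
[CO2*] = KH · pCO2 = 3.715×10^-2 × 2420×10^-6 atm = 8.99×10^-5 mol/kg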